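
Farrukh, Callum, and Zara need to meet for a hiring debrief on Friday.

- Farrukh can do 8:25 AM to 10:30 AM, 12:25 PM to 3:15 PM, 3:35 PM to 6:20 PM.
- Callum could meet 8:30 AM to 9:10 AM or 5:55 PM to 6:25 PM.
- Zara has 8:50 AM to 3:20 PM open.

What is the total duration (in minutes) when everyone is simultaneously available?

20

Farrukh ∩ Callum: 08:30-09:10, 17:55-18:20.
Farrukh ∩ Callum ∩ Zara: 08:50-09:10.
So the common availability across everyone is 08:50-09:10.
That's a single block of 20 minutes.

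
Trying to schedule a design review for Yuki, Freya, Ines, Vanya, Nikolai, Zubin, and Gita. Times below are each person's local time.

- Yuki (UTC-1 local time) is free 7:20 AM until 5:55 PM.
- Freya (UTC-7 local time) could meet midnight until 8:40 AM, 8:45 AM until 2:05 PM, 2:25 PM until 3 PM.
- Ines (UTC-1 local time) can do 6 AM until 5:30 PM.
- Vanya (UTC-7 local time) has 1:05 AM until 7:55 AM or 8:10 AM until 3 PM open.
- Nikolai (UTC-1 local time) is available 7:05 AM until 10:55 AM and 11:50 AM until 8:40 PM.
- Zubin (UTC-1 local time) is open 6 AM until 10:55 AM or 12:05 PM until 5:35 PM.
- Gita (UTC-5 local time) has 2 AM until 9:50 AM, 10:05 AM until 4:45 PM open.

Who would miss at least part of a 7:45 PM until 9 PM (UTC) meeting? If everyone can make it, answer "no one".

Ines, Yuki, Zubin

Yuki in UTC: 08:20-18:55 (add 1h to convert from UTC-1).
Freya in UTC: 07:00-15:40, 15:45-21:05, 21:25-22:00 (add 7h to convert from UTC-7).
Ines in UTC: 07:00-18:30 (add 1h to convert from UTC-1).
Vanya in UTC: 08:05-14:55, 15:10-22:00 (add 7h to convert from UTC-7).
Nikolai in UTC: 08:05-11:55, 12:50-21:40 (add 1h to convert from UTC-1).
Zubin in UTC: 07:00-11:55, 13:05-18:35 (add 1h to convert from UTC-1).
Gita in UTC: 07:00-14:50, 15:05-21:45 (add 5h to convert from UTC-5).
Yuki: not fully free for 19:45-21:00. Freya: free for 19:45-21:00. Ines: not fully free for 19:45-21:00. Vanya: free for 19:45-21:00. Nikolai: free for 19:45-21:00. Zubin: not fully free for 19:45-21:00. Gita: free for 19:45-21:00.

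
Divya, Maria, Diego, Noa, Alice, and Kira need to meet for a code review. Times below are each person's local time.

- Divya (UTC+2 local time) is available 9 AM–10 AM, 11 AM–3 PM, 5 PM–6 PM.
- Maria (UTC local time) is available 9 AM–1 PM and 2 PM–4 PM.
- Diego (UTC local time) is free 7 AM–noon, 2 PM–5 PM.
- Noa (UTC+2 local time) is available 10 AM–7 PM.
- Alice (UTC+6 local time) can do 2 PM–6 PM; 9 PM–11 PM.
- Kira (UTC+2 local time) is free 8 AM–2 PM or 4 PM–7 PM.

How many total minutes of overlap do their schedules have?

Divya in UTC: 07:00-08:00, 09:00-13:00, 15:00-16:00 (subtract 2h to convert from UTC+2).
Maria in UTC: 09:00-13:00, 14:00-16:00.
Diego in UTC: 07:00-12:00, 14:00-17:00.
Noa in UTC: 08:00-17:00 (subtract 2h to convert from UTC+2).
Alice in UTC: 08:00-12:00, 15:00-17:00 (subtract 6h to convert from UTC+6).
Kira in UTC: 06:00-12:00, 14:00-17:00 (subtract 2h to convert from UTC+2).
Divya ∩ Maria: 09:00-13:00, 15:00-16:00.
Divya ∩ Maria ∩ Diego: 09:00-12:00, 15:00-16:00.
Divya ∩ Maria ∩ Diego ∩ Noa: 09:00-12:00, 15:00-16:00.
Divya ∩ Maria ∩ Diego ∩ Noa ∩ Alice: 09:00-12:00, 15:00-16:00.
Divya ∩ Maria ∩ Diego ∩ Noa ∩ Alice ∩ Kira: 09:00-12:00, 15:00-16:00.
Summing the common windows: 180 + 60 = 240 minutes.

240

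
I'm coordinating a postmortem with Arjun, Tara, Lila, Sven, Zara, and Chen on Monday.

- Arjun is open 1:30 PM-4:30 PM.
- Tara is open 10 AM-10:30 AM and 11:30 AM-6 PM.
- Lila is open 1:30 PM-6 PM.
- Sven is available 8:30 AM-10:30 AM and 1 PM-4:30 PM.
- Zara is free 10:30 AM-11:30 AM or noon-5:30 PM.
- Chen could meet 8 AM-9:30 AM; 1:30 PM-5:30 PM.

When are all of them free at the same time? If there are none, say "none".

13:30-16:30

Arjun ∩ Tara: 13:30-16:30.
Arjun ∩ Tara ∩ Lila: 13:30-16:30.
Arjun ∩ Tara ∩ Lila ∩ Sven: 13:30-16:30.
Arjun ∩ Tara ∩ Lila ∩ Sven ∩ Zara: 13:30-16:30.
Arjun ∩ Tara ∩ Lila ∩ Sven ∩ Zara ∩ Chen: 13:30-16:30.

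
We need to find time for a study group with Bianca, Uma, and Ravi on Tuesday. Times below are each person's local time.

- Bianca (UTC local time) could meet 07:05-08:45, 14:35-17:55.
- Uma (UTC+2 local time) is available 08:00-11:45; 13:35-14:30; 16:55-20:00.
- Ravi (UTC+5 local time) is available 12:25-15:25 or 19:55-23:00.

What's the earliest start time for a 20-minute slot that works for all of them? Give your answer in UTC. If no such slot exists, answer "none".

Bianca in UTC: 07:05-08:45, 14:35-17:55.
Uma in UTC: 06:00-09:45, 11:35-12:30, 14:55-18:00 (subtract 2h to convert from UTC+2).
Ravi in UTC: 07:25-10:25, 14:55-18:00 (subtract 5h to convert from UTC+5).
Bianca ∩ Uma: 07:05-08:45, 14:55-17:55.
Bianca ∩ Uma ∩ Ravi: 07:25-08:45, 14:55-17:55.
Those are the intersection windows.
The first common window of at least 20 minutes is 07:25-08:45, so the earliest start is 07:25.

07:25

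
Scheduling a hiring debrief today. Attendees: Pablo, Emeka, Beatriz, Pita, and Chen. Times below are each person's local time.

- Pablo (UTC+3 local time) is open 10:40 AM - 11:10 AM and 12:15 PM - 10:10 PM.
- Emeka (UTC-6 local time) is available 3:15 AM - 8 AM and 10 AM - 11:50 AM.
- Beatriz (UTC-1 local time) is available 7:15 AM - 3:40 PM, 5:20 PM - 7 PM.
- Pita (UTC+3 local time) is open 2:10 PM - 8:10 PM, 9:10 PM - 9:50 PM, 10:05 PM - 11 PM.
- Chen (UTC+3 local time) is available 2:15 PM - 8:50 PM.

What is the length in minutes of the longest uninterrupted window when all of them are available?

Pablo in UTC: 07:40-08:10, 09:15-19:10 (subtract 3h to convert from UTC+3).
Emeka in UTC: 09:15-14:00, 16:00-17:50 (add 6h to convert from UTC-6).
Beatriz in UTC: 08:15-16:40, 18:20-20:00 (add 1h to convert from UTC-1).
Pita in UTC: 11:10-17:10, 18:10-18:50, 19:05-20:00 (subtract 3h to convert from UTC+3).
Chen in UTC: 11:15-17:50 (subtract 3h to convert from UTC+3).
Pablo ∩ Emeka: 09:15-14:00, 16:00-17:50.
Pablo ∩ Emeka ∩ Beatriz: 09:15-14:00, 16:00-16:40.
Pablo ∩ Emeka ∩ Beatriz ∩ Pita: 11:10-14:00, 16:00-16:40.
Pablo ∩ Emeka ∩ Beatriz ∩ Pita ∩ Chen: 11:15-14:00, 16:00-16:40.
The longest is 11:15-14:00 at 165 minutes.

165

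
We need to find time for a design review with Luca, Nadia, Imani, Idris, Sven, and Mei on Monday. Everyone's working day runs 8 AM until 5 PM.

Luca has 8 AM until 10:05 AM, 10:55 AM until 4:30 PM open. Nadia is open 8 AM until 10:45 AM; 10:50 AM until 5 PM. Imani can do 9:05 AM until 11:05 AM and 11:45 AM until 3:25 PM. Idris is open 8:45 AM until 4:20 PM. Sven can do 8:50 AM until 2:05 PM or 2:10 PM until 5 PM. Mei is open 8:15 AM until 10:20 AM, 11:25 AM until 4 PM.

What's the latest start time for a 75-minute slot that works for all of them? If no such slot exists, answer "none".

14:10

Luca ∩ Nadia: 08:00-10:05, 10:55-16:30.
Luca ∩ Nadia ∩ Imani: 09:05-10:05, 10:55-11:05, 11:45-15:25.
Luca ∩ Nadia ∩ Imani ∩ Idris: 09:05-10:05, 10:55-11:05, 11:45-15:25.
Luca ∩ Nadia ∩ Imani ∩ Idris ∩ Sven: 09:05-10:05, 10:55-11:05, 11:45-14:05, 14:10-15:25.
Luca ∩ Nadia ∩ Imani ∩ Idris ∩ Sven ∩ Mei: 09:05-10:05, 11:45-14:05, 14:10-15:25.
The last common window of at least 75 minutes is 14:10-15:25; a 75-minute meeting can start as late as 14:10 and still end by 15:25.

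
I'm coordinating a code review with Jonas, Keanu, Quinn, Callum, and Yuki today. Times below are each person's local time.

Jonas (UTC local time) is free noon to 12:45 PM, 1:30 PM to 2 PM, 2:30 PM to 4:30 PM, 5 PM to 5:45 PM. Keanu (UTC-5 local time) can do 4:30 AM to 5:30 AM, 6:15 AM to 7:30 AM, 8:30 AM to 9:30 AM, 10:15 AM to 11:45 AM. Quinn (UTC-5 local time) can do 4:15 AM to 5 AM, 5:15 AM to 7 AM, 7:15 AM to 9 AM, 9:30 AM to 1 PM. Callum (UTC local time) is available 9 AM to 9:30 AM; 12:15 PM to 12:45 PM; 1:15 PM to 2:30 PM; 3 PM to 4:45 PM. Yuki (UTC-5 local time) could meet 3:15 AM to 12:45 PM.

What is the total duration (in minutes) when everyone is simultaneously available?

120

Jonas in UTC: 12:00-12:45, 13:30-14:00, 14:30-16:30, 17:00-17:45.
Keanu in UTC: 09:30-10:30, 11:15-12:30, 13:30-14:30, 15:15-16:45 (add 5h to convert from UTC-5).
Quinn in UTC: 09:15-10:00, 10:15-12:00, 12:15-14:00, 14:30-18:00 (add 5h to convert from UTC-5).
Callum in UTC: 09:00-09:30, 12:15-12:45, 13:15-14:30, 15:00-16:45.
Yuki in UTC: 08:15-17:45 (add 5h to convert from UTC-5).
Jonas ∩ Keanu: 12:00-12:30, 13:30-14:00, 15:15-16:30.
Jonas ∩ Keanu ∩ Quinn: 12:15-12:30, 13:30-14:00, 15:15-16:30.
Jonas ∩ Keanu ∩ Quinn ∩ Callum: 12:15-12:30, 13:30-14:00, 15:15-16:30.
Jonas ∩ Keanu ∩ Quinn ∩ Callum ∩ Yuki: 12:15-12:30, 13:30-14:00, 15:15-16:30.
Those are the intersection windows.
Summing the common windows: 15 + 30 + 75 = 120 minutes.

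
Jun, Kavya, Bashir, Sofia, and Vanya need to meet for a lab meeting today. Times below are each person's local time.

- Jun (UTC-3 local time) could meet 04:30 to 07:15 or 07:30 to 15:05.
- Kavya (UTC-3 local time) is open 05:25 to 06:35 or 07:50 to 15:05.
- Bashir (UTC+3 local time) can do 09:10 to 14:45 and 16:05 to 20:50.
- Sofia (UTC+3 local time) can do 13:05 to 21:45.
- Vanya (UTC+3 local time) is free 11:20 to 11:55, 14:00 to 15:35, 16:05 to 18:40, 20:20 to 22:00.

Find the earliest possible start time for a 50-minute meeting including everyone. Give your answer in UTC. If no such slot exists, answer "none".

13:05

Jun in UTC: 07:30-10:15, 10:30-18:05 (add 3h to convert from UTC-3).
Kavya in UTC: 08:25-09:35, 10:50-18:05 (add 3h to convert from UTC-3).
Bashir in UTC: 06:10-11:45, 13:05-17:50 (subtract 3h to convert from UTC+3).
Sofia in UTC: 10:05-18:45 (subtract 3h to convert from UTC+3).
Vanya in UTC: 08:20-08:55, 11:00-12:35, 13:05-15:40, 17:20-19:00 (subtract 3h to convert from UTC+3).
Jun ∩ Kavya: 08:25-09:35, 10:50-18:05.
Jun ∩ Kavya ∩ Bashir: 08:25-09:35, 10:50-11:45, 13:05-17:50.
Jun ∩ Kavya ∩ Bashir ∩ Sofia: 10:50-11:45, 13:05-17:50.
Jun ∩ Kavya ∩ Bashir ∩ Sofia ∩ Vanya: 11:00-11:45, 13:05-15:40, 17:20-17:50.
So the common availability across everyone is 11:00-11:45, 13:05-15:40, 17:20-17:50.
The first common window of at least 50 minutes is 13:05-15:40, so the earliest start is 13:05.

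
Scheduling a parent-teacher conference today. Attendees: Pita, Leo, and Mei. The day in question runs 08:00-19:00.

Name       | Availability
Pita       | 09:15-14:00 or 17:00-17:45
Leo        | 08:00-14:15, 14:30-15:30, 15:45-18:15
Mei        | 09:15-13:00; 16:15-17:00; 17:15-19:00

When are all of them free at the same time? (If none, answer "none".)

09:15-13:00, 17:15-17:45

Pita ∩ Leo: 09:15-14:00, 17:00-17:45.
Pita ∩ Leo ∩ Mei: 09:15-13:00, 17:15-17:45.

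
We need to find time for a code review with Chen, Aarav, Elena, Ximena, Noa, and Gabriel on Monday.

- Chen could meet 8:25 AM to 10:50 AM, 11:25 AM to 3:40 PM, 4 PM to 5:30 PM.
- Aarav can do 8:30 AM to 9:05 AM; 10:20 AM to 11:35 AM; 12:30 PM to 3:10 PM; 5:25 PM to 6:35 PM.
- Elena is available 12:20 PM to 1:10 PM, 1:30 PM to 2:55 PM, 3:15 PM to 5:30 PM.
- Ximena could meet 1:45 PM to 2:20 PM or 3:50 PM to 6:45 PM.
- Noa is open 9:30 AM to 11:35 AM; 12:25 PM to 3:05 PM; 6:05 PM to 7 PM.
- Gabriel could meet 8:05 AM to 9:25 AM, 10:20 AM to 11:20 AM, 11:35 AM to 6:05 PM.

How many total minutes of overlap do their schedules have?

35

Chen ∩ Aarav: 08:30-09:05, 10:20-10:50, 11:25-11:35, 12:30-15:10, 17:25-17:30.
Chen ∩ Aarav ∩ Elena: 12:30-13:10, 13:30-14:55, 17:25-17:30.
Chen ∩ Aarav ∩ Elena ∩ Ximena: 13:45-14:20, 17:25-17:30.
Chen ∩ Aarav ∩ Elena ∩ Ximena ∩ Noa: 13:45-14:20.
Chen ∩ Aarav ∩ Elena ∩ Ximena ∩ Noa ∩ Gabriel: 13:45-14:20.
That's a single block of 35 minutes.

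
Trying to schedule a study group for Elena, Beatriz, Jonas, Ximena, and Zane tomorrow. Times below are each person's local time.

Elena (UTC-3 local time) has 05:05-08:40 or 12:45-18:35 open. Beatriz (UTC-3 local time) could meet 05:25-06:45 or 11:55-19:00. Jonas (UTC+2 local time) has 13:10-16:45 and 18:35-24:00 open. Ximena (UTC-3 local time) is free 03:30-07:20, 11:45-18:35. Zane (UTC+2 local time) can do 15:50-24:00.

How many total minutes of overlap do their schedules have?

Elena in UTC: 08:05-11:40, 15:45-21:35 (add 3h to convert from UTC-3).
Beatriz in UTC: 08:25-09:45, 14:55-22:00 (add 3h to convert from UTC-3).
Jonas in UTC: 11:10-14:45, 16:35-22:00 (subtract 2h to convert from UTC+2).
Ximena in UTC: 06:30-10:20, 14:45-21:35 (add 3h to convert from UTC-3).
Zane in UTC: 13:50-22:00 (subtract 2h to convert from UTC+2).
Elena ∩ Beatriz: 08:25-09:45, 15:45-21:35.
Elena ∩ Beatriz ∩ Jonas: 16:35-21:35.
Elena ∩ Beatriz ∩ Jonas ∩ Ximena: 16:35-21:35.
Elena ∩ Beatriz ∩ Jonas ∩ Ximena ∩ Zane: 16:35-21:35.
That's a single block of 300 minutes.

300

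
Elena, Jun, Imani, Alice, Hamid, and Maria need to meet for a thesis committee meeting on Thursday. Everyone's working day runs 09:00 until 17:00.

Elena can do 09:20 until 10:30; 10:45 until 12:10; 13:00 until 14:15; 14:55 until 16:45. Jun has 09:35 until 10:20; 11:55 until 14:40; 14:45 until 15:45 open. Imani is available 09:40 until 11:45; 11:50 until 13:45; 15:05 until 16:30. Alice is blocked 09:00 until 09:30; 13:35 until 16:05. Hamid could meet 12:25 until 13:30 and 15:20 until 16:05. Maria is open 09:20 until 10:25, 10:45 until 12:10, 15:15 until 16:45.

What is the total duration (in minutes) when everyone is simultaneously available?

Elena free: 09:20-10:30, 10:45-12:10, 13:00-14:15, 14:55-16:45.
Jun free: 09:35-10:20, 11:55-14:40, 14:45-15:45.
Imani free: 09:40-11:45, 11:50-13:45, 15:05-16:30.
Alice free: 09:30-13:35, 16:05-17:00 (invert busy blocks within the working day).
Hamid free: 12:25-13:30, 15:20-16:05.
Maria free: 09:20-10:25, 10:45-12:10, 15:15-16:45.
Elena ∩ Jun: 09:35-10:20, 11:55-12:10, 13:00-14:15, 14:55-15:45.
Elena ∩ Jun ∩ Imani: 09:40-10:20, 11:55-12:10, 13:00-13:45, 15:05-15:45.
Elena ∩ Jun ∩ Imani ∩ Alice: 09:40-10:20, 11:55-12:10, 13:00-13:35.
Elena ∩ Jun ∩ Imani ∩ Alice ∩ Hamid: 13:00-13:30.
Elena ∩ Jun ∩ Imani ∩ Alice ∩ Hamid ∩ Maria: ∅.
There is no time when everyone is free.
There is no common window, so the total is 0 minutes.

0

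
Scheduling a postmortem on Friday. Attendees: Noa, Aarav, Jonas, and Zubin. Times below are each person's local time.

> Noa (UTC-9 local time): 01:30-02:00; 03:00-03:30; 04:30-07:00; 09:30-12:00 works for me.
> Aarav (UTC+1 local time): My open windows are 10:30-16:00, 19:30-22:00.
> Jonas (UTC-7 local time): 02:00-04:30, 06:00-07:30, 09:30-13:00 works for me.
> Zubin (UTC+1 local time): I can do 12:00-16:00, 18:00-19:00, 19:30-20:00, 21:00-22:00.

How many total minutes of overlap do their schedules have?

90

Noa in UTC: 10:30-11:00, 12:00-12:30, 13:30-16:00, 18:30-21:00 (add 9h to convert from UTC-9).
Aarav in UTC: 09:30-15:00, 18:30-21:00 (subtract 1h to convert from UTC+1).
Jonas in UTC: 09:00-11:30, 13:00-14:30, 16:30-20:00 (add 7h to convert from UTC-7).
Zubin in UTC: 11:00-15:00, 17:00-18:00, 18:30-19:00, 20:00-21:00 (subtract 1h to convert from UTC+1).
Noa ∩ Aarav: 10:30-11:00, 12:00-12:30, 13:30-15:00, 18:30-21:00.
Noa ∩ Aarav ∩ Jonas: 10:30-11:00, 13:30-14:30, 18:30-20:00.
Noa ∩ Aarav ∩ Jonas ∩ Zubin: 13:30-14:30, 18:30-19:00.
Summing the common windows: 60 + 30 = 90 minutes.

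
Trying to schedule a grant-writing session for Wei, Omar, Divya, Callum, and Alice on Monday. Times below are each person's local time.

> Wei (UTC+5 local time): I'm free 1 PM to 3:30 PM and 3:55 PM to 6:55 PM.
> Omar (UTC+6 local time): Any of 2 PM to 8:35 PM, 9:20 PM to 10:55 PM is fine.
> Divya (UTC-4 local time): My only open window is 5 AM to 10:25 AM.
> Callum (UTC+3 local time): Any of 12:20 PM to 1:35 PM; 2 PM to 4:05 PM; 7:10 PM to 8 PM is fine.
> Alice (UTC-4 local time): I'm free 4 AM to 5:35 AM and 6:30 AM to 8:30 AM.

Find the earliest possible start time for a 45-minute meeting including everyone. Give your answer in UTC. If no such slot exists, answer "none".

Wei in UTC: 08:00-10:30, 10:55-13:55 (subtract 5h to convert from UTC+5).
Omar in UTC: 08:00-14:35, 15:20-16:55 (subtract 6h to convert from UTC+6).
Divya in UTC: 09:00-14:25 (add 4h to convert from UTC-4).
Callum in UTC: 09:20-10:35, 11:00-13:05, 16:10-17:00 (subtract 3h to convert from UTC+3).
Alice in UTC: 08:00-09:35, 10:30-12:30 (add 4h to convert from UTC-4).
Wei ∩ Omar: 08:00-10:30, 10:55-13:55.
Wei ∩ Omar ∩ Divya: 09:00-10:30, 10:55-13:55.
Wei ∩ Omar ∩ Divya ∩ Callum: 09:20-10:30, 11:00-13:05.
Wei ∩ Omar ∩ Divya ∩ Callum ∩ Alice: 09:20-09:35, 11:00-12:30.
The first common window of at least 45 minutes is 11:00-12:30, so the earliest start is 11:00.

11:00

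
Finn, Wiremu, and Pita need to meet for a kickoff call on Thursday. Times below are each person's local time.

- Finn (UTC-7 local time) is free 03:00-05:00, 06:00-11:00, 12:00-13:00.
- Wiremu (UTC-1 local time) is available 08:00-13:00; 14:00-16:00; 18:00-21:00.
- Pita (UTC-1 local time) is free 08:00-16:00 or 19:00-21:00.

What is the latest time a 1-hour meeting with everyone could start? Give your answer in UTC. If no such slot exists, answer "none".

Finn in UTC: 10:00-12:00, 13:00-18:00, 19:00-20:00 (add 7h to convert from UTC-7).
Wiremu in UTC: 09:00-14:00, 15:00-17:00, 19:00-22:00 (add 1h to convert from UTC-1).
Pita in UTC: 09:00-17:00, 20:00-22:00 (add 1h to convert from UTC-1).
Finn ∩ Wiremu: 10:00-12:00, 13:00-14:00, 15:00-17:00, 19:00-20:00.
Finn ∩ Wiremu ∩ Pita: 10:00-12:00, 13:00-14:00, 15:00-17:00.
The last common window of at least 60 minutes is 15:00-17:00; a 60-minute meeting can start as late as 16:00 and still end by 17:00.

16:00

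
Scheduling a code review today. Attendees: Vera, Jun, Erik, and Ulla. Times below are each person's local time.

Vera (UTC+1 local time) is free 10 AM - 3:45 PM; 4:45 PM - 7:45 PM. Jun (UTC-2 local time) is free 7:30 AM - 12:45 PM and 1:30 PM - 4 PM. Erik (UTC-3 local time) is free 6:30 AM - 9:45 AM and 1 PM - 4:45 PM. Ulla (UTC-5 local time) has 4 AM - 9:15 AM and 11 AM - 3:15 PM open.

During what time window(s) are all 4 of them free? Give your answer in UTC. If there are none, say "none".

09:30-12:45, 16:00-18:00

Vera in UTC: 09:00-14:45, 15:45-18:45 (subtract 1h to convert from UTC+1).
Jun in UTC: 09:30-14:45, 15:30-18:00 (add 2h to convert from UTC-2).
Erik in UTC: 09:30-12:45, 16:00-19:45 (add 3h to convert from UTC-3).
Ulla in UTC: 09:00-14:15, 16:00-20:15 (add 5h to convert from UTC-5).
Vera ∩ Jun: 09:30-14:45, 15:45-18:00.
Vera ∩ Jun ∩ Erik: 09:30-12:45, 16:00-18:00.
Vera ∩ Jun ∩ Erik ∩ Ulla: 09:30-12:45, 16:00-18:00.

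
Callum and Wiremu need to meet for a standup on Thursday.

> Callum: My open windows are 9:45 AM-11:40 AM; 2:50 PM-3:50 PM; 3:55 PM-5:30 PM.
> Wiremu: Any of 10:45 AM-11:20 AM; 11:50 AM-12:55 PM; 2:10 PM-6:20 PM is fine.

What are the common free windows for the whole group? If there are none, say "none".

Callum ∩ Wiremu: 10:45-11:20, 14:50-15:50, 15:55-17:30.

10:45-11:20, 14:50-15:50, 15:55-17:30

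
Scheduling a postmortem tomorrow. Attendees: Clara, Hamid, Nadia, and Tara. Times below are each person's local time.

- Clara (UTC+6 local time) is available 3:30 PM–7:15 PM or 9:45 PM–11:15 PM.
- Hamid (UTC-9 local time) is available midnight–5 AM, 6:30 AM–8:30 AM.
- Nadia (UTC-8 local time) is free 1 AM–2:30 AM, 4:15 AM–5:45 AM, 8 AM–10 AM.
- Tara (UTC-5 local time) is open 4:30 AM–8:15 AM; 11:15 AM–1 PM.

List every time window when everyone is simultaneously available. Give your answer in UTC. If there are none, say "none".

09:30-10:30, 12:15-13:15, 16:15-17:15

Clara in UTC: 09:30-13:15, 15:45-17:15 (subtract 6h to convert from UTC+6).
Hamid in UTC: 09:00-14:00, 15:30-17:30 (add 9h to convert from UTC-9).
Nadia in UTC: 09:00-10:30, 12:15-13:45, 16:00-18:00 (add 8h to convert from UTC-8).
Tara in UTC: 09:30-13:15, 16:15-18:00 (add 5h to convert from UTC-5).
Clara ∩ Hamid: 09:30-13:15, 15:45-17:15.
Clara ∩ Hamid ∩ Nadia: 09:30-10:30, 12:15-13:15, 16:00-17:15.
Clara ∩ Hamid ∩ Nadia ∩ Tara: 09:30-10:30, 12:15-13:15, 16:15-17:15.
Those are the intersection windows.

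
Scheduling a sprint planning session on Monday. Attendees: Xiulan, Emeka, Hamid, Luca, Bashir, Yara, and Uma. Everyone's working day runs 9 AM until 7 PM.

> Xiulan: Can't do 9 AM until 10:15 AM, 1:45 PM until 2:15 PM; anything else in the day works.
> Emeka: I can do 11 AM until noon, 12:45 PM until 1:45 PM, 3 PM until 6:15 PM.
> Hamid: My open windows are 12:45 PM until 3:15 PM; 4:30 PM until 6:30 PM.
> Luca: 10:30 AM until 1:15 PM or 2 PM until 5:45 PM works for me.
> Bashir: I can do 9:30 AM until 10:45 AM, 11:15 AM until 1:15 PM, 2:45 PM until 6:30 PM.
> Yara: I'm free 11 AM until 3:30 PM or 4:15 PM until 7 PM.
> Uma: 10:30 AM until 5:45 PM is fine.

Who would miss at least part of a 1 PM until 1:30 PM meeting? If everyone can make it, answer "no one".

Bashir, Luca

Xiulan free: 10:15-13:45, 14:15-19:00 (invert busy blocks within the working day).
Emeka free: 11:00-12:00, 12:45-13:45, 15:00-18:15.
Hamid free: 12:45-15:15, 16:30-18:30.
Luca free: 10:30-13:15, 14:00-17:45.
Bashir free: 09:30-10:45, 11:15-13:15, 14:45-18:30.
Yara free: 11:00-15:30, 16:15-19:00.
Uma free: 10:30-17:45.
Xiulan: free for 13:00-13:30. Emeka: free for 13:00-13:30. Hamid: free for 13:00-13:30. Luca: not fully free for 13:00-13:30. Bashir: not fully free for 13:00-13:30. Yara: free for 13:00-13:30. Uma: free for 13:00-13:30.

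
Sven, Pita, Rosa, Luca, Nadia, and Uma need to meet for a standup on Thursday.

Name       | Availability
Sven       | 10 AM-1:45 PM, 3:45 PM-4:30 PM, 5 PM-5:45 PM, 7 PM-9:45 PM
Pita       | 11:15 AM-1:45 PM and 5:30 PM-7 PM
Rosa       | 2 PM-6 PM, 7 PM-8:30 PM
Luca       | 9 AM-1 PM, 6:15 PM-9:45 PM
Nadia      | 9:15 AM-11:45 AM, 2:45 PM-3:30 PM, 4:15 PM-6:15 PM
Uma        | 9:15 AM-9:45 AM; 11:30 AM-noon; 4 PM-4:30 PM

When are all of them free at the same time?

none

Sven ∩ Pita: 11:15-13:45, 17:30-17:45.
Sven ∩ Pita ∩ Rosa: 17:30-17:45.
Sven ∩ Pita ∩ Rosa ∩ Luca: ∅.
Sven ∩ Pita ∩ Rosa ∩ Luca ∩ Nadia: ∅.
Sven ∩ Pita ∩ Rosa ∩ Luca ∩ Nadia ∩ Uma: ∅.
There is no time when everyone is free.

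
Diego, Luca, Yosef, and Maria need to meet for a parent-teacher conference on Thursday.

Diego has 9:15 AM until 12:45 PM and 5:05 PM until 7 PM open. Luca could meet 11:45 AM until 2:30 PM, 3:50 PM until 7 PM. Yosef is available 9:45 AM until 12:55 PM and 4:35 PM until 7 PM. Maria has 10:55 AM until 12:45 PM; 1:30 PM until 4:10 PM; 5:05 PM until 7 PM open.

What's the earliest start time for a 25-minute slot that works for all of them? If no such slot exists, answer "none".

Diego ∩ Luca: 11:45-12:45, 17:05-19:00.
Diego ∩ Luca ∩ Yosef: 11:45-12:45, 17:05-19:00.
Diego ∩ Luca ∩ Yosef ∩ Maria: 11:45-12:45, 17:05-19:00.
The first common window of at least 25 minutes is 11:45-12:45, so the earliest start is 11:45.

11:45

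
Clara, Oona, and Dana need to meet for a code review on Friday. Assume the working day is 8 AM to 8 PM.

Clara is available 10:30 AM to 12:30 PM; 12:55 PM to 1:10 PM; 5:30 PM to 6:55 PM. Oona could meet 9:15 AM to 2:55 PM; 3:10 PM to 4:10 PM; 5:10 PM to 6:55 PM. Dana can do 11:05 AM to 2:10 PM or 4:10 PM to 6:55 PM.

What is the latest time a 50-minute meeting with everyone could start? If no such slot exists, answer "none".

18:05

Clara ∩ Oona: 10:30-12:30, 12:55-13:10, 17:30-18:55.
Clara ∩ Oona ∩ Dana: 11:05-12:30, 12:55-13:10, 17:30-18:55.
The last common window of at least 50 minutes is 17:30-18:55; a 50-minute meeting can start as late as 18:05 and still end by 18:55.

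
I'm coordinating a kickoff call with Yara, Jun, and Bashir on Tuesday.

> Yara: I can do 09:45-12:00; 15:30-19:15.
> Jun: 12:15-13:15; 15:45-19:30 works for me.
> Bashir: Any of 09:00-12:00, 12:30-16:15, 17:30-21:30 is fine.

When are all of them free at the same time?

15:45-16:15, 17:30-19:15

Yara ∩ Jun: 15:45-19:15.
Yara ∩ Jun ∩ Bashir: 15:45-16:15, 17:30-19:15.
Those are the intersection windows.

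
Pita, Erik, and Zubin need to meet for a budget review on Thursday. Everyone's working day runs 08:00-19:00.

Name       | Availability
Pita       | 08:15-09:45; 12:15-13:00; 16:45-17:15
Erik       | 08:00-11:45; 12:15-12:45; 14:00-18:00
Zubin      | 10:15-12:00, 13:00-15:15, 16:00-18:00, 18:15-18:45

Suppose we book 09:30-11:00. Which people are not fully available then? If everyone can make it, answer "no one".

Pita: not fully free for 09:30-11:00. Erik: free for 09:30-11:00. Zubin: not fully free for 09:30-11:00.

Pita, Zubin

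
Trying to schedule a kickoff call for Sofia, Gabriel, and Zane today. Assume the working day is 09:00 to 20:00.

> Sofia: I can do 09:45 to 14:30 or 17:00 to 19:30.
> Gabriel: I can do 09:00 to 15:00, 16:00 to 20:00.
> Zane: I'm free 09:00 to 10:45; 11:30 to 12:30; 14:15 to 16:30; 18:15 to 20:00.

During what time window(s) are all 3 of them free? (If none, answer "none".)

09:45-10:45, 11:30-12:30, 14:15-14:30, 18:15-19:30

Sofia ∩ Gabriel: 09:45-14:30, 17:00-19:30.
Sofia ∩ Gabriel ∩ Zane: 09:45-10:45, 11:30-12:30, 14:15-14:30, 18:15-19:30.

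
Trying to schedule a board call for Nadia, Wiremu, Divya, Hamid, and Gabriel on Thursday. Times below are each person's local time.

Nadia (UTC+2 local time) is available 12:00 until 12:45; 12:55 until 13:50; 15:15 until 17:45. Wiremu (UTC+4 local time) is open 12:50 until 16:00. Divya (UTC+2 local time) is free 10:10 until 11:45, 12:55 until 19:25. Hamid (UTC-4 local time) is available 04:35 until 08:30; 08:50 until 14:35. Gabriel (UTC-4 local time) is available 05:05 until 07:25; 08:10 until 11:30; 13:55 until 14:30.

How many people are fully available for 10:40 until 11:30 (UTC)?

Nadia in UTC: 10:00-10:45, 10:55-11:50, 13:15-15:45 (subtract 2h to convert from UTC+2).
Wiremu in UTC: 08:50-12:00 (subtract 4h to convert from UTC+4).
Divya in UTC: 08:10-09:45, 10:55-17:25 (subtract 2h to convert from UTC+2).
Hamid in UTC: 08:35-12:30, 12:50-18:35 (add 4h to convert from UTC-4).
Gabriel in UTC: 09:05-11:25, 12:10-15:30, 17:55-18:30 (add 4h to convert from UTC-4).
Wiremu and Hamid can make the full 10:40-11:30 slot — that's 2.

2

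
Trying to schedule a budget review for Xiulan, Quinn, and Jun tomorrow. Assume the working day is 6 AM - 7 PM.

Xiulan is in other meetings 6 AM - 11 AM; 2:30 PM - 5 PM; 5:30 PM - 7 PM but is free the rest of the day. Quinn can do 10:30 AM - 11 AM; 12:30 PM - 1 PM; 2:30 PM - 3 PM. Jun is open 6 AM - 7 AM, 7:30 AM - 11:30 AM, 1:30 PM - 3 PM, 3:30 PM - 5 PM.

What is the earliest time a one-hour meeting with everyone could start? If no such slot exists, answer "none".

Xiulan free: 11:00-14:30, 17:00-17:30 (invert busy blocks within the working day).
Quinn free: 10:30-11:00, 12:30-13:00, 14:30-15:00.
Jun free: 06:00-07:00, 07:30-11:30, 13:30-15:00, 15:30-17:00.
Xiulan ∩ Quinn: 12:30-13:00.
Xiulan ∩ Quinn ∩ Jun: ∅.
There is no time when everyone is free.
No common window is at least 60 minutes long.

none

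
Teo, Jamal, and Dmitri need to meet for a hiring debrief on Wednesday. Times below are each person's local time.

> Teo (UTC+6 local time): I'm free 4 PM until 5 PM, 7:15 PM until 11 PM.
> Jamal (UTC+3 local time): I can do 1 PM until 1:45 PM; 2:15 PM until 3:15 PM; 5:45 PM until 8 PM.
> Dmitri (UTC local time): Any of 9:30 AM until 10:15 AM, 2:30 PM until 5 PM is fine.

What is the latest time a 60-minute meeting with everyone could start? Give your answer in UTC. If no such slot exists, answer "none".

Teo in UTC: 10:00-11:00, 13:15-17:00 (subtract 6h to convert from UTC+6).
Jamal in UTC: 10:00-10:45, 11:15-12:15, 14:45-17:00 (subtract 3h to convert from UTC+3).
Dmitri in UTC: 09:30-10:15, 14:30-17:00.
Teo ∩ Jamal: 10:00-10:45, 14:45-17:00.
Teo ∩ Jamal ∩ Dmitri: 10:00-10:15, 14:45-17:00.
The last common window of at least 60 minutes is 14:45-17:00; a 60-minute meeting can start as late as 16:00 and still end by 17:00.

16:00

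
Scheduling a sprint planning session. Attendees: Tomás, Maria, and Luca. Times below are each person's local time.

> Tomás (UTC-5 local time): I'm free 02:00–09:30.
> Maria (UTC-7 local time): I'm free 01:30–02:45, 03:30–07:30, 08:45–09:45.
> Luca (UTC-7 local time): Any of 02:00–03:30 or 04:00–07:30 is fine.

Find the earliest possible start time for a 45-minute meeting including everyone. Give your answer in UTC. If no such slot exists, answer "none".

09:00

Tomás in UTC: 07:00-14:30 (add 5h to convert from UTC-5).
Maria in UTC: 08:30-09:45, 10:30-14:30, 15:45-16:45 (add 7h to convert from UTC-7).
Luca in UTC: 09:00-10:30, 11:00-14:30 (add 7h to convert from UTC-7).
Tomás ∩ Maria: 08:30-09:45, 10:30-14:30.
Tomás ∩ Maria ∩ Luca: 09:00-09:45, 11:00-14:30.
The first common window of at least 45 minutes is 09:00-09:45, so the earliest start is 09:00.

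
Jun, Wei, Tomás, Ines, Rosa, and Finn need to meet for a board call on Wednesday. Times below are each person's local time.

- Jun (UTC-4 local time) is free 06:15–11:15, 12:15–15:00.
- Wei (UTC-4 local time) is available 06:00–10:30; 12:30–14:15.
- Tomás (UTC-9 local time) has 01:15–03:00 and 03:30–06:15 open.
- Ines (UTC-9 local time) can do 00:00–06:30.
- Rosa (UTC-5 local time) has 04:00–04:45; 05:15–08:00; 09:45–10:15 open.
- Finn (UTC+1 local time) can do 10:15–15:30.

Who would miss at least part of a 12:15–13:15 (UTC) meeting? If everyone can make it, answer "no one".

Jun in UTC: 10:15-15:15, 16:15-19:00 (add 4h to convert from UTC-4).
Wei in UTC: 10:00-14:30, 16:30-18:15 (add 4h to convert from UTC-4).
Tomás in UTC: 10:15-12:00, 12:30-15:15 (add 9h to convert from UTC-9).
Ines in UTC: 09:00-15:30 (add 9h to convert from UTC-9).
Rosa in UTC: 09:00-09:45, 10:15-13:00, 14:45-15:15 (add 5h to convert from UTC-5).
Finn in UTC: 09:15-14:30 (subtract 1h to convert from UTC+1).
Jun: free for 12:15-13:15. Wei: free for 12:15-13:15. Tomás: not fully free for 12:15-13:15. Ines: free for 12:15-13:15. Rosa: not fully free for 12:15-13:15. Finn: free for 12:15-13:15.

Rosa, Tomás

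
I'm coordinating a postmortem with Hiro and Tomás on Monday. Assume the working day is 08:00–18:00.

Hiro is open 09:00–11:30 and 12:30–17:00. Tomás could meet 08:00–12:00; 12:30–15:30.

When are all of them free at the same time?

09:00-11:30, 12:30-15:30

Hiro ∩ Tomás: 09:00-11:30, 12:30-15:30.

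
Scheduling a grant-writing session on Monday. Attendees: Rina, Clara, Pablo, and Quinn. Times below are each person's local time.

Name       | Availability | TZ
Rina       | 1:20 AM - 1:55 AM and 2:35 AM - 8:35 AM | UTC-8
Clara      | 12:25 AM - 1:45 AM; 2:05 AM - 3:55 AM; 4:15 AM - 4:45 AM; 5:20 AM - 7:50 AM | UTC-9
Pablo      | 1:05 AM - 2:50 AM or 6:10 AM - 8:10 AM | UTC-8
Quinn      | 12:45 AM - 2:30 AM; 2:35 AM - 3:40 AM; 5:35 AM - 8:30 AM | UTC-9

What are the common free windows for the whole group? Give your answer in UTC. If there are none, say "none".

Rina in UTC: 09:20-09:55, 10:35-16:35 (add 8h to convert from UTC-8).
Clara in UTC: 09:25-10:45, 11:05-12:55, 13:15-13:45, 14:20-16:50 (add 9h to convert from UTC-9).
Pablo in UTC: 09:05-10:50, 14:10-16:10 (add 8h to convert from UTC-8).
Quinn in UTC: 09:45-11:30, 11:35-12:40, 14:35-17:30 (add 9h to convert from UTC-9).
Rina ∩ Clara: 09:25-09:55, 10:35-10:45, 11:05-12:55, 13:15-13:45, 14:20-16:35.
Rina ∩ Clara ∩ Pablo: 09:25-09:55, 10:35-10:45, 14:20-16:10.
Rina ∩ Clara ∩ Pablo ∩ Quinn: 09:45-09:55, 10:35-10:45, 14:35-16:10.

09:45-09:55, 10:35-10:45, 14:35-16:10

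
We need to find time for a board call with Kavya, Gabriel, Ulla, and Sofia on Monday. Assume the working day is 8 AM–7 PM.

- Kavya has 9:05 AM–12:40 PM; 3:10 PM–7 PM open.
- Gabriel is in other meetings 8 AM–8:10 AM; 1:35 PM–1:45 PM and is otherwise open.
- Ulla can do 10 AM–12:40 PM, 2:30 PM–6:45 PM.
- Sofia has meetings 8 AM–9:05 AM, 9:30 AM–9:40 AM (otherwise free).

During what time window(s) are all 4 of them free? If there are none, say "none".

Kavya free: 09:05-12:40, 15:10-19:00.
Gabriel free: 08:10-13:35, 13:45-19:00 (invert busy blocks within the working day).
Ulla free: 10:00-12:40, 14:30-18:45.
Sofia free: 09:05-09:30, 09:40-19:00 (invert busy blocks within the working day).
Kavya ∩ Gabriel: 09:05-12:40, 15:10-19:00.
Kavya ∩ Gabriel ∩ Ulla: 10:00-12:40, 15:10-18:45.
Kavya ∩ Gabriel ∩ Ulla ∩ Sofia: 10:00-12:40, 15:10-18:45.

10:00-12:40, 15:10-18:45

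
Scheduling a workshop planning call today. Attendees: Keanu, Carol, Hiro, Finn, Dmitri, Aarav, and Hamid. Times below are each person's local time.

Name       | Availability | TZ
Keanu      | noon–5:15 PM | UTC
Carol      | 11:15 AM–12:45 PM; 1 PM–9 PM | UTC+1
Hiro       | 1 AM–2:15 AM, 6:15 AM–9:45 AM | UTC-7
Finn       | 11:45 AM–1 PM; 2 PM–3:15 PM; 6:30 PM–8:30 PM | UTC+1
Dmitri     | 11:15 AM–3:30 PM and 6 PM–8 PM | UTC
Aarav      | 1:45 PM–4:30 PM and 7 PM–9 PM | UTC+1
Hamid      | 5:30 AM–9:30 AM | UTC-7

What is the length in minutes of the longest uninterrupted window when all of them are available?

Keanu in UTC: 12:00-17:15.
Carol in UTC: 10:15-11:45, 12:00-20:00 (subtract 1h to convert from UTC+1).
Hiro in UTC: 08:00-09:15, 13:15-16:45 (add 7h to convert from UTC-7).
Finn in UTC: 10:45-12:00, 13:00-14:15, 17:30-19:30 (subtract 1h to convert from UTC+1).
Dmitri in UTC: 11:15-15:30, 18:00-20:00.
Aarav in UTC: 12:45-15:30, 18:00-20:00 (subtract 1h to convert from UTC+1).
Hamid in UTC: 12:30-16:30 (add 7h to convert from UTC-7).
Keanu ∩ Carol: 12:00-17:15.
Keanu ∩ Carol ∩ Hiro: 13:15-16:45.
Keanu ∩ Carol ∩ Hiro ∩ Finn: 13:15-14:15.
Keanu ∩ Carol ∩ Hiro ∩ Finn ∩ Dmitri: 13:15-14:15.
Keanu ∩ Carol ∩ Hiro ∩ Finn ∩ Dmitri ∩ Aarav: 13:15-14:15.
Keanu ∩ Carol ∩ Hiro ∩ Finn ∩ Dmitri ∩ Aarav ∩ Hamid: 13:15-14:15.
The longest is 13:15-14:15 at 60 minutes.

60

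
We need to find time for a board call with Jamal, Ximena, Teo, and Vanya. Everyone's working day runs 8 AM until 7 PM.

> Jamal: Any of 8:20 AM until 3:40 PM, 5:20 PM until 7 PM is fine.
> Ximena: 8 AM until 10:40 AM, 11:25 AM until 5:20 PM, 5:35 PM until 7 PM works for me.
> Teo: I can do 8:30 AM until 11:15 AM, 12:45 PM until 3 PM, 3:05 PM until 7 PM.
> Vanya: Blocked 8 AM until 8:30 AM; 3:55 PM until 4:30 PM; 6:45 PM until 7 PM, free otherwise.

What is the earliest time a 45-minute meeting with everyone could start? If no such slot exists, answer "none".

08:30

Jamal free: 08:20-15:40, 17:20-19:00.
Ximena free: 08:00-10:40, 11:25-17:20, 17:35-19:00.
Teo free: 08:30-11:15, 12:45-15:00, 15:05-19:00.
Vanya free: 08:30-15:55, 16:30-18:45 (invert busy blocks within the working day).
Jamal ∩ Ximena: 08:20-10:40, 11:25-15:40, 17:35-19:00.
Jamal ∩ Ximena ∩ Teo: 08:30-10:40, 12:45-15:00, 15:05-15:40, 17:35-19:00.
Jamal ∩ Ximena ∩ Teo ∩ Vanya: 08:30-10:40, 12:45-15:00, 15:05-15:40, 17:35-18:45.
So the common availability across everyone is 08:30-10:40, 12:45-15:00, 15:05-15:40, 17:35-18:45.
The first common window of at least 45 minutes is 08:30-10:40, so the earliest start is 08:30.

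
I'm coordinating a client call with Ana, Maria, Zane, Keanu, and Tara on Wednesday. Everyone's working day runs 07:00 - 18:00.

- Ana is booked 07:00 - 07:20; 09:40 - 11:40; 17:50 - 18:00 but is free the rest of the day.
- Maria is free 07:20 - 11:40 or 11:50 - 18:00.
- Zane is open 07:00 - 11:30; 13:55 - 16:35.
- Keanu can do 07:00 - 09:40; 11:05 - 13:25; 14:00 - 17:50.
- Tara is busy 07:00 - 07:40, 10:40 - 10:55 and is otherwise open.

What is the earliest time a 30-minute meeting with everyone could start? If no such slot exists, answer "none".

Ana free: 07:20-09:40, 11:40-17:50 (invert busy blocks within the working day).
Maria free: 07:20-11:40, 11:50-18:00.
Zane free: 07:00-11:30, 13:55-16:35.
Keanu free: 07:00-09:40, 11:05-13:25, 14:00-17:50.
Tara free: 07:40-10:40, 10:55-18:00 (invert busy blocks within the working day).
Ana ∩ Maria: 07:20-09:40, 11:50-17:50.
Ana ∩ Maria ∩ Zane: 07:20-09:40, 13:55-16:35.
Ana ∩ Maria ∩ Zane ∩ Keanu: 07:20-09:40, 14:00-16:35.
Ana ∩ Maria ∩ Zane ∩ Keanu ∩ Tara: 07:40-09:40, 14:00-16:35.
So the common availability across everyone is 07:40-09:40, 14:00-16:35.
The first common window of at least 30 minutes is 07:40-09:40, so the earliest start is 07:40.

07:40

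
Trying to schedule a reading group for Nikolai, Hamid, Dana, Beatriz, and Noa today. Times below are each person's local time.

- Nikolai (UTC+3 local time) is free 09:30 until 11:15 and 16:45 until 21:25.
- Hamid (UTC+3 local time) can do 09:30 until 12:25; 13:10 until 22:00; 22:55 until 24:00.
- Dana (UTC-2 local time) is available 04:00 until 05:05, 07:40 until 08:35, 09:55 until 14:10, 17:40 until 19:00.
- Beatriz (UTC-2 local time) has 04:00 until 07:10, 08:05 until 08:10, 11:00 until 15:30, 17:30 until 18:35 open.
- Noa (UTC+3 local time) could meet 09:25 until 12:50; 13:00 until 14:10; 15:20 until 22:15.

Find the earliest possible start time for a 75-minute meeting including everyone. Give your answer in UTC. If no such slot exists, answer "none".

Nikolai in UTC: 06:30-08:15, 13:45-18:25 (subtract 3h to convert from UTC+3).
Hamid in UTC: 06:30-09:25, 10:10-19:00, 19:55-21:00 (subtract 3h to convert from UTC+3).
Dana in UTC: 06:00-07:05, 09:40-10:35, 11:55-16:10, 19:40-21:00 (add 2h to convert from UTC-2).
Beatriz in UTC: 06:00-09:10, 10:05-10:10, 13:00-17:30, 19:30-20:35 (add 2h to convert from UTC-2).
Noa in UTC: 06:25-09:50, 10:00-11:10, 12:20-19:15 (subtract 3h to convert from UTC+3).
Nikolai ∩ Hamid: 06:30-08:15, 13:45-18:25.
Nikolai ∩ Hamid ∩ Dana: 06:30-07:05, 13:45-16:10.
Nikolai ∩ Hamid ∩ Dana ∩ Beatriz: 06:30-07:05, 13:45-16:10.
Nikolai ∩ Hamid ∩ Dana ∩ Beatriz ∩ Noa: 06:30-07:05, 13:45-16:10.
Those are the intersection windows.
The first common window of at least 75 minutes is 13:45-16:10, so the earliest start is 13:45.

13:45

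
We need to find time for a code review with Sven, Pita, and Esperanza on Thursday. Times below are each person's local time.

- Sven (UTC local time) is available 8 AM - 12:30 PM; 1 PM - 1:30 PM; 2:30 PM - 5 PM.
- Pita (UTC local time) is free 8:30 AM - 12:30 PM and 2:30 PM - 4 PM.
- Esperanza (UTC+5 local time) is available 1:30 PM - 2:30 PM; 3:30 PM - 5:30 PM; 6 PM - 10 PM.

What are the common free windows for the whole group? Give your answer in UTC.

Sven in UTC: 08:00-12:30, 13:00-13:30, 14:30-17:00.
Pita in UTC: 08:30-12:30, 14:30-16:00.
Esperanza in UTC: 08:30-09:30, 10:30-12:30, 13:00-17:00 (subtract 5h to convert from UTC+5).
Sven ∩ Pita: 08:30-12:30, 14:30-16:00.
Sven ∩ Pita ∩ Esperanza: 08:30-09:30, 10:30-12:30, 14:30-16:00.

08:30-09:30, 10:30-12:30, 14:30-16:00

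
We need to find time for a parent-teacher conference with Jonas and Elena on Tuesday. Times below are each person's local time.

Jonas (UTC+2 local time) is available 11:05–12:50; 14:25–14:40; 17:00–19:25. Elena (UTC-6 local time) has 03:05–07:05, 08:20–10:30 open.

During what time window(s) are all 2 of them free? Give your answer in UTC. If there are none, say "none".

Jonas in UTC: 09:05-10:50, 12:25-12:40, 15:00-17:25 (subtract 2h to convert from UTC+2).
Elena in UTC: 09:05-13:05, 14:20-16:30 (add 6h to convert from UTC-6).
Jonas ∩ Elena: 09:05-10:50, 12:25-12:40, 15:00-16:30.

09:05-10:50, 12:25-12:40, 15:00-16:30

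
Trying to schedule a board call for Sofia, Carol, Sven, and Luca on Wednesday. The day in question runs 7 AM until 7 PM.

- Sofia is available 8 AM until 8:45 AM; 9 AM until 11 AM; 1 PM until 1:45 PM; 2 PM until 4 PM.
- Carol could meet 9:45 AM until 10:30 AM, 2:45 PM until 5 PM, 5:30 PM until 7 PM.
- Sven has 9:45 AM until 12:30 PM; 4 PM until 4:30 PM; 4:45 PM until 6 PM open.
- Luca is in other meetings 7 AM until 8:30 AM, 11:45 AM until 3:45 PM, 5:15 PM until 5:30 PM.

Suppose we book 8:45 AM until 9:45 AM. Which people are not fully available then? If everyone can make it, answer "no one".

Sofia free: 08:00-08:45, 09:00-11:00, 13:00-13:45, 14:00-16:00.
Carol free: 09:45-10:30, 14:45-17:00, 17:30-19:00.
Sven free: 09:45-12:30, 16:00-16:30, 16:45-18:00.
Luca free: 08:30-11:45, 15:45-17:15, 17:30-19:00 (invert busy blocks within the working day).
Sofia: not fully free for 08:45-09:45. Carol: not fully free for 08:45-09:45. Sven: not fully free for 08:45-09:45. Luca: free for 08:45-09:45.

Carol, Sofia, Sven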